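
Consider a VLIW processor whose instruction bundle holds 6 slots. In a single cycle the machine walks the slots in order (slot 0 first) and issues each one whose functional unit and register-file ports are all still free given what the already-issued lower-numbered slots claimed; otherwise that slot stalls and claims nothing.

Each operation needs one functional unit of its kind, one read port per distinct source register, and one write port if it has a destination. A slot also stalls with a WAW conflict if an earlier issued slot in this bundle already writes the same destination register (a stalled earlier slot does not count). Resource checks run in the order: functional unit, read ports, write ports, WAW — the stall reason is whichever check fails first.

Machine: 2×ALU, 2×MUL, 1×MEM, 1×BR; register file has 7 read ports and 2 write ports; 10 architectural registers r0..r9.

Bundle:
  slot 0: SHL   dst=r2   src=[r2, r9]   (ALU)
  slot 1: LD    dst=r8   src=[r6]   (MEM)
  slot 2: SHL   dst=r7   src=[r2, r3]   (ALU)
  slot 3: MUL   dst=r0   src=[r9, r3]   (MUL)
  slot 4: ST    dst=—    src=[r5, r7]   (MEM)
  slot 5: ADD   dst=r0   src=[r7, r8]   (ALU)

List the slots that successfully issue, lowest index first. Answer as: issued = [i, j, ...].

#0 ALU src=r2,r9 dispatched  <A:1 Mu:2 Ld:1 B:1 rd:5 wr:1>
#1 MEM src=r6 dispatched  <A:1 Mu:2 Ld:0 B:1 rd:4 wr:0>
#2 ALU src=r2,r3 held:WR_PORT  <A:1 Mu:2 Ld:0 B:1 rd:4 wr:0>
#3 MUL src=r9,r3 held:WR_PORT  <A:1 Mu:2 Ld:0 B:1 rd:4 wr:0>
#4 MEM src=r5,r7 held:FU  <A:1 Mu:2 Ld:0 B:1 rd:4 wr:0>
#5 ALU src=r7,r8 held:WR_PORT  <A:1 Mu:2 Ld:0 B:1 rd:4 wr:0>

issued = [0, 1]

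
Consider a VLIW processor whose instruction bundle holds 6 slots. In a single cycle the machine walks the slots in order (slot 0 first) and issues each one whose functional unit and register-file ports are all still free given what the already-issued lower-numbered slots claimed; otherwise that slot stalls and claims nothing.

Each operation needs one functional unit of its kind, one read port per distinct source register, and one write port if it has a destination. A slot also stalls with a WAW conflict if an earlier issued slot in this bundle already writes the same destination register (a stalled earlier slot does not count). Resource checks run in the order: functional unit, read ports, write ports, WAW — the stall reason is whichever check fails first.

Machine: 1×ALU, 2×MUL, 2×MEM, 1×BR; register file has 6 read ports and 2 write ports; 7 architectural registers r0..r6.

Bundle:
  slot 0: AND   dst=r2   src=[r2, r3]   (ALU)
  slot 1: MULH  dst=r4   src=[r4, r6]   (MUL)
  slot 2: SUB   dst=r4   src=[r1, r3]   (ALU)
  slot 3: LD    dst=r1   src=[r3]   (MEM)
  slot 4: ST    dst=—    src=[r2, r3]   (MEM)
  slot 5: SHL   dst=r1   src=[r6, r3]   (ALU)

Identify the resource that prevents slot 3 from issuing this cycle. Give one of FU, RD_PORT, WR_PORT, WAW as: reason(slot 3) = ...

reason(slot 3) = WR_PORT

[0] ALU needs rd=2 wr=1: ok; after: ALU=0 MUL=2 MEM=2 BR=1, R=4, W=1
[1] MUL needs rd=2 wr=1: ok; after: ALU=0 MUL=1 MEM=2 BR=1, R=2, W=0
[2] ALU needs rd=2 wr=1: FU; after: ALU=0 MUL=1 MEM=2 BR=1, R=2, W=0
[3] MEM needs rd=1 wr=1: WR_PORT; after: ALU=0 MUL=1 MEM=2 BR=1, R=2, W=0
[4] MEM needs rd=2 wr=0: ok; after: ALU=0 MUL=1 MEM=1 BR=1, R=0, W=0
[5] ALU needs rd=2 wr=1: FU; after: ALU=0 MUL=1 MEM=1 BR=1, R=0, W=0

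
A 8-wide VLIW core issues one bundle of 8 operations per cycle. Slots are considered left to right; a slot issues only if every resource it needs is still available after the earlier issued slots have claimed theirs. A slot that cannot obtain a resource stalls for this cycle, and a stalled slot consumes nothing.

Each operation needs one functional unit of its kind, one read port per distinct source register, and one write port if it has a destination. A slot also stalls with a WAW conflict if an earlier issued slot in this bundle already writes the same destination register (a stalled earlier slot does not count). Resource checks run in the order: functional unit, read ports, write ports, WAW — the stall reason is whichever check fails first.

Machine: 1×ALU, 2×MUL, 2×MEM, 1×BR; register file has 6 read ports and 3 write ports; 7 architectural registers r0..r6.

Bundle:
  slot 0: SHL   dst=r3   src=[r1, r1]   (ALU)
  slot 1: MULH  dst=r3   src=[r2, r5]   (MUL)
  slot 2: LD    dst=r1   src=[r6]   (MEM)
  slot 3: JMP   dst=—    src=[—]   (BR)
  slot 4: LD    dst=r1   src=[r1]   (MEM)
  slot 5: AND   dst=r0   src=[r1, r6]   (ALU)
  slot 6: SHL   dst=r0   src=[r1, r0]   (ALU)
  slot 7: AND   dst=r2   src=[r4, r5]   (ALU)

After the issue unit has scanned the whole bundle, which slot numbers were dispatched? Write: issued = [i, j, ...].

issued = [0, 2, 3]

#0 ALU src=r1,r1 dispatched  <A:0 Mu:2 Ld:2 B:1 rd:5 wr:2>
#1 MUL src=r2,r5 held:WAW  <A:0 Mu:2 Ld:2 B:1 rd:5 wr:2>
#2 MEM src=r6 dispatched  <A:0 Mu:2 Ld:1 B:1 rd:4 wr:1>
#3 BR src=- dispatched  <A:0 Mu:2 Ld:1 B:0 rd:4 wr:1>
#4 MEM src=r1 held:WAW  <A:0 Mu:2 Ld:1 B:0 rd:4 wr:1>
#5 ALU src=r1,r6 held:FU  <A:0 Mu:2 Ld:1 B:0 rd:4 wr:1>
#6 ALU src=r1,r0 held:FU  <A:0 Mu:2 Ld:1 B:0 rd:4 wr:1>
#7 ALU src=r4,r5 held:FU  <A:0 Mu:2 Ld:1 B:0 rd:4 wr:1>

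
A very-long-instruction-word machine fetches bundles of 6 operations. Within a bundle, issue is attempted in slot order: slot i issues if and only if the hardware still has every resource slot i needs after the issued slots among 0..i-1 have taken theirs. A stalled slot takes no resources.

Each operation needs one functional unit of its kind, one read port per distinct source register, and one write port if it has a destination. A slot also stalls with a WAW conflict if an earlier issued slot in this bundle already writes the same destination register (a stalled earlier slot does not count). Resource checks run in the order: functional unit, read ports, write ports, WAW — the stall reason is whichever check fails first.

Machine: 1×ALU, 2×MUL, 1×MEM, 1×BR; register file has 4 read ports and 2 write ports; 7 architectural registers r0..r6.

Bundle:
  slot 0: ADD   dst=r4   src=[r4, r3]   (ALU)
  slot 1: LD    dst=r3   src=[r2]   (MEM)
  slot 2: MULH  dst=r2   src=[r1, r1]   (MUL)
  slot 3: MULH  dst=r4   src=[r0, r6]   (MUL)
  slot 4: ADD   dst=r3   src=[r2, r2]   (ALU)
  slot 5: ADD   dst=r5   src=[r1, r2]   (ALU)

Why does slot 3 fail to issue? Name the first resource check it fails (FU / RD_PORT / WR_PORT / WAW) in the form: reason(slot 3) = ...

reason(slot 3) = RD_PORT

  0. ALU→r4 ⇒ go  {0A/2Mu/1Ld/1B | 2r 1w}
  1. MEM→r3 ⇒ go  {0A/2Mu/0Ld/1B | 1r 0w}
  2. MUL→r2 ⇒ no(WR_PORT)  {0A/2Mu/0Ld/1B | 1r 0w}
  3. MUL→r4 ⇒ no(RD_PORT)  {0A/2Mu/0Ld/1B | 1r 0w}
  4. ALU→r3 ⇒ no(FU)  {0A/2Mu/0Ld/1B | 1r 0w}
  5. ALU→r5 ⇒ no(FU)  {0A/2Mu/0Ld/1B | 1r 0w}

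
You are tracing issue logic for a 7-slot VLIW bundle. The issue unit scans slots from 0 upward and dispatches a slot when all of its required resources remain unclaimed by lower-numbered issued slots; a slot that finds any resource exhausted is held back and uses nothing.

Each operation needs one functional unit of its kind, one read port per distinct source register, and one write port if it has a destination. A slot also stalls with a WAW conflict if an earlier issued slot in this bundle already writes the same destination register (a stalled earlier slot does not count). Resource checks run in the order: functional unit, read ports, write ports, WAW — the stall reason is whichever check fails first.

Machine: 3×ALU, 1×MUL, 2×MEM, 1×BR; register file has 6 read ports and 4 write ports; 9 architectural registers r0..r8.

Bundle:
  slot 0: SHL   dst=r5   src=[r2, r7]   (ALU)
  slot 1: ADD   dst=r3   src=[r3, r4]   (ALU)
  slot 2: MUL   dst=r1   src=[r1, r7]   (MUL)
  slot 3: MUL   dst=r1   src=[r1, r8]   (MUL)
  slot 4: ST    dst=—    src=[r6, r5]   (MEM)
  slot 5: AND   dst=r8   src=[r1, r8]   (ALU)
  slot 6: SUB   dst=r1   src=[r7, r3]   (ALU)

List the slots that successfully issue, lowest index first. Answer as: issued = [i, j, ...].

issued = [0, 1, 2]

  0. ALU→r5 ⇒ go  {2A/1Mu/2Ld/1B | 4r 3w}
  1. ALU→r3 ⇒ go  {1A/1Mu/2Ld/1B | 2r 2w}
  2. MUL→r1 ⇒ go  {1A/0Mu/2Ld/1B | 0r 1w}
  3. MUL→r1 ⇒ no(FU)  {1A/0Mu/2Ld/1B | 0r 1w}
  4. MEM ⇒ no(RD_PORT)  {1A/0Mu/2Ld/1B | 0r 1w}
  5. ALU→r8 ⇒ no(RD_PORT)  {1A/0Mu/2Ld/1B | 0r 1w}
  6. ALU→r1 ⇒ no(RD_PORT)  {1A/0Mu/2Ld/1B | 0r 1w}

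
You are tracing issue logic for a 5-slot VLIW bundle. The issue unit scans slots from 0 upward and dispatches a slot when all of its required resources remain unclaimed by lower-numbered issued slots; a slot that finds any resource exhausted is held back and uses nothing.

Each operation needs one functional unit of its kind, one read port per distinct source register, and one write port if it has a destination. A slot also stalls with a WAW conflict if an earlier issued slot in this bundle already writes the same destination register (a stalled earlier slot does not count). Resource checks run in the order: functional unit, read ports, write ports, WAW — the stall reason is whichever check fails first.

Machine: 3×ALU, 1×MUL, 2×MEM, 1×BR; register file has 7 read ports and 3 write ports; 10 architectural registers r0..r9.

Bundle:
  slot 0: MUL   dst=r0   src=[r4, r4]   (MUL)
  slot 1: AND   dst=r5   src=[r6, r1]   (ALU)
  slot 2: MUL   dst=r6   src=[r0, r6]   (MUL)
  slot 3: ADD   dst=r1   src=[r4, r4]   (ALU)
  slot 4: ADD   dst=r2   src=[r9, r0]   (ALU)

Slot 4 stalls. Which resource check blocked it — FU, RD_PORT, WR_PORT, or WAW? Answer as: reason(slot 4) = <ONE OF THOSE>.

reason(slot 4) = WR_PORT

slot 0 (MUL): ISSUE — free A3,Mu0,Ld2,B1 rp6 wp2
slot 1 (ALU): ISSUE — free A2,Mu0,Ld2,B1 rp4 wp1
slot 2 (MUL): stall FU — free A2,Mu0,Ld2,B1 rp4 wp1
slot 3 (ALU): ISSUE — free A1,Mu0,Ld2,B1 rp3 wp0
slot 4 (ALU): stall WR_PORT — free A1,Mu0,Ld2,B1 rp3 wp0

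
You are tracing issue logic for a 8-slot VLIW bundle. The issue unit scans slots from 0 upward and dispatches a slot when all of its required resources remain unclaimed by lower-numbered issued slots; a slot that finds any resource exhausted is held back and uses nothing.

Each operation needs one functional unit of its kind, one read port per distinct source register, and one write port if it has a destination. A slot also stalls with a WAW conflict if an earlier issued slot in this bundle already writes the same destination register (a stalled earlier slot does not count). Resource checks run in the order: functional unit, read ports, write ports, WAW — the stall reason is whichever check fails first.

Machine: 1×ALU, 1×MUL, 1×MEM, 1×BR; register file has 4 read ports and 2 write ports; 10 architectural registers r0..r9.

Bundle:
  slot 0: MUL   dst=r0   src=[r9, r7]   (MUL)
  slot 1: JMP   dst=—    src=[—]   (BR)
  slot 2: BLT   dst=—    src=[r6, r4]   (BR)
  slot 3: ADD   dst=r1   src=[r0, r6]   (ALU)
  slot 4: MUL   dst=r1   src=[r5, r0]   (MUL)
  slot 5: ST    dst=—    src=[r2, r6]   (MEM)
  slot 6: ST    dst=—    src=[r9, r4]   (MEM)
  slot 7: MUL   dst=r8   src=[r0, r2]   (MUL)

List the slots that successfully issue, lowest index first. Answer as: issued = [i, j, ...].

issued = [0, 1, 3]

slot 0 (MUL): ISSUE — free A1,Mu0,Ld1,B1 rp2 wp1
slot 1 (BR): ISSUE — free A1,Mu0,Ld1,B0 rp2 wp1
slot 2 (BR): stall FU — free A1,Mu0,Ld1,B0 rp2 wp1
slot 3 (ALU): ISSUE — free A0,Mu0,Ld1,B0 rp0 wp0
slot 4 (MUL): stall FU — free A0,Mu0,Ld1,B0 rp0 wp0
slot 5 (MEM): stall RD_PORT — free A0,Mu0,Ld1,B0 rp0 wp0
slot 6 (MEM): stall RD_PORT — free A0,Mu0,Ld1,B0 rp0 wp0
slot 7 (MUL): stall FU — free A0,Mu0,Ld1,B0 rp0 wp0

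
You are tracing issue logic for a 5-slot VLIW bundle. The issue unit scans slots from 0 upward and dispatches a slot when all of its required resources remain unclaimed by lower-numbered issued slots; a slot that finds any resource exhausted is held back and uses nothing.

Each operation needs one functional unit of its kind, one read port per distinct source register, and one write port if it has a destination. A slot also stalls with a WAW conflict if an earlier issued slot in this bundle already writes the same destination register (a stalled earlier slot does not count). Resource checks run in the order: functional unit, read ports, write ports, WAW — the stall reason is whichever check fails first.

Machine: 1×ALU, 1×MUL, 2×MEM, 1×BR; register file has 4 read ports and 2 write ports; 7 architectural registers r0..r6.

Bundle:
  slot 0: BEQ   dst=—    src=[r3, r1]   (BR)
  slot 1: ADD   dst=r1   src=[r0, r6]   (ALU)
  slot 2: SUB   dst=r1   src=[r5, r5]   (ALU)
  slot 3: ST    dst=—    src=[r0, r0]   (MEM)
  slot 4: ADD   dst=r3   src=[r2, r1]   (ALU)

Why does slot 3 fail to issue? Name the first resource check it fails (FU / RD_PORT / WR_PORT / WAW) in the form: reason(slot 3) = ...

  0. BR ⇒ go  {1A/1Mu/2Ld/0B | 2r 2w}
  1. ALU→r1 ⇒ go  {0A/1Mu/2Ld/0B | 0r 1w}
  2. ALU→r1 ⇒ no(FU)  {0A/1Mu/2Ld/0B | 0r 1w}
  3. MEM ⇒ no(RD_PORT)  {0A/1Mu/2Ld/0B | 0r 1w}
  4. ALU→r3 ⇒ no(FU)  {0A/1Mu/2Ld/0B | 0r 1w}

reason(slot 3) = RD_PORT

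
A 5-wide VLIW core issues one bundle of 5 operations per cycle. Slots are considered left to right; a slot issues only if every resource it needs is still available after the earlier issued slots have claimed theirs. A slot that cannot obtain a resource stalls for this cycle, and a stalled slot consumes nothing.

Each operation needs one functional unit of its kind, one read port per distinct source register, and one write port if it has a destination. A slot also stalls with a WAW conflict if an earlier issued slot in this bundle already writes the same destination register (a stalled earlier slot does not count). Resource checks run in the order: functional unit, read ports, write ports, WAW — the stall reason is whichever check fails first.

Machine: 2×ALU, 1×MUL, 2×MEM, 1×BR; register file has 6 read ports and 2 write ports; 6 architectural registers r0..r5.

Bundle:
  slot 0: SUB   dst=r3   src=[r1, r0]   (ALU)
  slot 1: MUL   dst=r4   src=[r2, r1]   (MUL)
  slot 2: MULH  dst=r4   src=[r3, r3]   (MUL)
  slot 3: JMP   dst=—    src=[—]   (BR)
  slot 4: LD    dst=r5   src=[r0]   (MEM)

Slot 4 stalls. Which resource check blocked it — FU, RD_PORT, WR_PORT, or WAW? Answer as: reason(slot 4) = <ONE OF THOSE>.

(0) want 1×ALU +2rd +1wr — yes → AL1|MU1|ME2|BR1|rd4|wr1
(1) want 1×MUL +2rd +1wr — yes → AL1|MU0|ME2|BR1|rd2|wr0
(2) want 1×MUL +1rd +1wr — FU → AL1|MU0|ME2|BR1|rd2|wr0
(3) want 1×BR +0rd +0wr — yes → AL1|MU0|ME2|BR0|rd2|wr0
(4) want 1×MEM +1rd +1wr — WR_PORT → AL1|MU0|ME2|BR0|rd2|wr0

reason(slot 4) = WR_PORT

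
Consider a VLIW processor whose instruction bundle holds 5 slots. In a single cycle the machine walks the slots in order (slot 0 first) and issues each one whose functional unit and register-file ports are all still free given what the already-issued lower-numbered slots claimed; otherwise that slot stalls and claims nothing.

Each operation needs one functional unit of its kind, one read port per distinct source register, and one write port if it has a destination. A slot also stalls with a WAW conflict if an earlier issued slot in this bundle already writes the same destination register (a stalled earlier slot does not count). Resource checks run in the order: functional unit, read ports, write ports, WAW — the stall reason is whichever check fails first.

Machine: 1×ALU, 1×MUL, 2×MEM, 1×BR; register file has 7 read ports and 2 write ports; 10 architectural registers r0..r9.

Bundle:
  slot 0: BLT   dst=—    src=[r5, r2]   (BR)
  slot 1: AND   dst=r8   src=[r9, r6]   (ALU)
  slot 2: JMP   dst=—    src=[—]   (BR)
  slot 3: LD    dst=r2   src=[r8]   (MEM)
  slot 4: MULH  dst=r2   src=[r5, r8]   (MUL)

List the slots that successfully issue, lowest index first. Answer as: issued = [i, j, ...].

[0] BR needs rd=2 wr=0: ok; after: ALU=1 MUL=1 MEM=2 BR=0, R=5, W=2
[1] ALU needs rd=2 wr=1: ok; after: ALU=0 MUL=1 MEM=2 BR=0, R=3, W=1
[2] BR needs rd=0 wr=0: FU; after: ALU=0 MUL=1 MEM=2 BR=0, R=3, W=1
[3] MEM needs rd=1 wr=1: ok; after: ALU=0 MUL=1 MEM=1 BR=0, R=2, W=0
[4] MUL needs rd=2 wr=1: WR_PORT; after: ALU=0 MUL=1 MEM=1 BR=0, R=2, W=0

issued = [0, 1, 3]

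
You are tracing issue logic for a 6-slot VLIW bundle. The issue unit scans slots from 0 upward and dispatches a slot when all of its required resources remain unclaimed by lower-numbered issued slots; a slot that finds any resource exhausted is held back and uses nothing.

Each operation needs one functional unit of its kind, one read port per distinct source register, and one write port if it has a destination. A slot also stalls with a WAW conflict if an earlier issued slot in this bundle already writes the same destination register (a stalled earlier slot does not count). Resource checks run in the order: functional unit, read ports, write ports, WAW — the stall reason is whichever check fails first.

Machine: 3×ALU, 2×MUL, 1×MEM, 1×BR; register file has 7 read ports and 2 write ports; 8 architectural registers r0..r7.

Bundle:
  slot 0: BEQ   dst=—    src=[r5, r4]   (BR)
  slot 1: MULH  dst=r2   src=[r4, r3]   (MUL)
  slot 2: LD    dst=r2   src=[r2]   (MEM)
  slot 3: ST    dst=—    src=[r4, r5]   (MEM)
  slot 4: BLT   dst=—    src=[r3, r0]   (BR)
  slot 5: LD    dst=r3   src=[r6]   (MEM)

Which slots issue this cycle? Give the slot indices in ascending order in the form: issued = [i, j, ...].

issued = [0, 1, 3]

(0) want 1×BR +2rd +0wr — yes → AL3|MU2|ME1|BR0|rd5|wr2
(1) want 1×MUL +2rd +1wr — yes → AL3|MU1|ME1|BR0|rd3|wr1
(2) want 1×MEM +1rd +1wr — WAW → AL3|MU1|ME1|BR0|rd3|wr1
(3) want 1×MEM +2rd +0wr — yes → AL3|MU1|ME0|BR0|rd1|wr1
(4) want 1×BR +2rd +0wr — FU → AL3|MU1|ME0|BR0|rd1|wr1
(5) want 1×MEM +1rd +1wr — FU → AL3|MU1|ME0|BR0|rd1|wr1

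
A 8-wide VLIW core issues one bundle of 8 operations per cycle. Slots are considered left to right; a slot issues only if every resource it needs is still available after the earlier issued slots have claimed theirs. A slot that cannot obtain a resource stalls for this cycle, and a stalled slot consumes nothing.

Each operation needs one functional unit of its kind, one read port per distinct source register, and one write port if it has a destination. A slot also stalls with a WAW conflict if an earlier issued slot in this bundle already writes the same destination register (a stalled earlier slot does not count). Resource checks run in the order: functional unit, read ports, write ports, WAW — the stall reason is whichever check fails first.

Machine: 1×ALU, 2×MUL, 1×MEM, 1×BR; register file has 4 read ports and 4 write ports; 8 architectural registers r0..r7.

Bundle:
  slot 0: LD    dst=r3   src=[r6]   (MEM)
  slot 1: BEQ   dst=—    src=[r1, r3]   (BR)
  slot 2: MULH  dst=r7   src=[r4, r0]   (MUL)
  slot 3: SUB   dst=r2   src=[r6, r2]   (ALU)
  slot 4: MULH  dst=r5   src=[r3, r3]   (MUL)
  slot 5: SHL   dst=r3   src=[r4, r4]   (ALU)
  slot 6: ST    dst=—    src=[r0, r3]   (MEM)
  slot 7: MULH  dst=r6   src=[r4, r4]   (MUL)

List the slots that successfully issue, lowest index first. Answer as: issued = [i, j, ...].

  0. MEM→r3 ⇒ go  {1A/2Mu/0Ld/1B | 3r 3w}
  1. BR ⇒ go  {1A/2Mu/0Ld/0B | 1r 3w}
  2. MUL→r7 ⇒ no(RD_PORT)  {1A/2Mu/0Ld/0B | 1r 3w}
  3. ALU→r2 ⇒ no(RD_PORT)  {1A/2Mu/0Ld/0B | 1r 3w}
  4. MUL→r5 ⇒ go  {1A/1Mu/0Ld/0B | 0r 2w}
  5. ALU→r3 ⇒ no(RD_PORT)  {1A/1Mu/0Ld/0B | 0r 2w}
  6. MEM ⇒ no(FU)  {1A/1Mu/0Ld/0B | 0r 2w}
  7. MUL→r6 ⇒ no(RD_PORT)  {1A/1Mu/0Ld/0B | 0r 2w}

issued = [0, 1, 4]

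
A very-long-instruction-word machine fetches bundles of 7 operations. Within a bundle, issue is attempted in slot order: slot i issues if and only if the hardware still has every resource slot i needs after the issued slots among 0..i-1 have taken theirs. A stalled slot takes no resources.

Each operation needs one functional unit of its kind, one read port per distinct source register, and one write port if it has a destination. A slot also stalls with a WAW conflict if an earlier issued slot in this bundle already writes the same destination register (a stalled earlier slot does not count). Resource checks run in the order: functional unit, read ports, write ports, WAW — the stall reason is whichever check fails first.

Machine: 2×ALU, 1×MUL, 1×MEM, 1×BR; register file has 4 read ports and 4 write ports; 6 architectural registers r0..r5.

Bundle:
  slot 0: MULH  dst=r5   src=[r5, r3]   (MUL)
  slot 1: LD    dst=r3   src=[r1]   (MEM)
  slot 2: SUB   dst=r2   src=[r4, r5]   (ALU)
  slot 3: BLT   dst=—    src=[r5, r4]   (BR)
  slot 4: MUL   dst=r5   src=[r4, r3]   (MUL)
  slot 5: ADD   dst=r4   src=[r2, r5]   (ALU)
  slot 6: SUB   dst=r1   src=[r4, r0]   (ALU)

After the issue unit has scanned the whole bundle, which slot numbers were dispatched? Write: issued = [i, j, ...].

issued = [0, 1]

[0] MUL needs rd=2 wr=1: ok; after: ALU=2 MUL=0 MEM=1 BR=1, R=2, W=3
[1] MEM needs rd=1 wr=1: ok; after: ALU=2 MUL=0 MEM=0 BR=1, R=1, W=2
[2] ALU needs rd=2 wr=1: RD_PORT; after: ALU=2 MUL=0 MEM=0 BR=1, R=1, W=2
[3] BR needs rd=2 wr=0: RD_PORT; after: ALU=2 MUL=0 MEM=0 BR=1, R=1, W=2
[4] MUL needs rd=2 wr=1: FU; after: ALU=2 MUL=0 MEM=0 BR=1, R=1, W=2
[5] ALU needs rd=2 wr=1: RD_PORT; after: ALU=2 MUL=0 MEM=0 BR=1, R=1, W=2
[6] ALU needs rd=2 wr=1: RD_PORT; after: ALU=2 MUL=0 MEM=0 BR=1, R=1, W=2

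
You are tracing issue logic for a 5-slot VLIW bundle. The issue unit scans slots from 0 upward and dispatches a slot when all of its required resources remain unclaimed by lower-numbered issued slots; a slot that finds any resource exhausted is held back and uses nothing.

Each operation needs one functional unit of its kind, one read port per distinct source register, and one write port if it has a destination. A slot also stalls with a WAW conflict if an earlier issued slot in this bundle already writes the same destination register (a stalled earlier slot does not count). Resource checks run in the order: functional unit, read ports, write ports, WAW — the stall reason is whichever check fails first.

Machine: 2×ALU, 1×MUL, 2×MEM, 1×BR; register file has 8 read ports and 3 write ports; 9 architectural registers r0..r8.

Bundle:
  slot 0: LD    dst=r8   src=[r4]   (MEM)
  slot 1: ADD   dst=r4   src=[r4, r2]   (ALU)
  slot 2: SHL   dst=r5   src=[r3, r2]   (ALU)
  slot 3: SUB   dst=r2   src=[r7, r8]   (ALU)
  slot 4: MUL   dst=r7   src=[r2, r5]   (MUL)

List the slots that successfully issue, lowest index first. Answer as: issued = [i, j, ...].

issued = [0, 1, 2]

#0 MEM src=r4 dispatched  <A:2 Mu:1 Ld:1 B:1 rd:7 wr:2>
#1 ALU src=r4,r2 dispatched  <A:1 Mu:1 Ld:1 B:1 rd:5 wr:1>
#2 ALU src=r3,r2 dispatched  <A:0 Mu:1 Ld:1 B:1 rd:3 wr:0>
#3 ALU src=r7,r8 held:FU  <A:0 Mu:1 Ld:1 B:1 rd:3 wr:0>
#4 MUL src=r2,r5 held:WR_PORT  <A:0 Mu:1 Ld:1 B:1 rd:3 wr:0>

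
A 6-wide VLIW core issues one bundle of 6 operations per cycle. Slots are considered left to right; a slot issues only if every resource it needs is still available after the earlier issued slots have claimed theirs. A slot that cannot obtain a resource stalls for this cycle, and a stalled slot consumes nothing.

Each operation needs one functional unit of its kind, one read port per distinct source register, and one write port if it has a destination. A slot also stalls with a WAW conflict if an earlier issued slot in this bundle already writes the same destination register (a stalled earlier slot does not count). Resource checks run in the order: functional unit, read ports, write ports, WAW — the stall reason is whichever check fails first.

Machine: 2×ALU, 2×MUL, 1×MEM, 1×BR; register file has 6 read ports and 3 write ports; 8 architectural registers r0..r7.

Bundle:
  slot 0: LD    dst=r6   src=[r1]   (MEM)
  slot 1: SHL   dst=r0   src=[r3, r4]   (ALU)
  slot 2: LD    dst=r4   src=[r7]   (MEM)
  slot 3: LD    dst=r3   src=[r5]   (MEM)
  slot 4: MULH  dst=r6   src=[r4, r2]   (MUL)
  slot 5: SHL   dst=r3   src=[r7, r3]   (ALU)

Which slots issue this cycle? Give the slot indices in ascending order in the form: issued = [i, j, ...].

issued = [0, 1, 5]

#0 MEM src=r1 dispatched  <A:2 Mu:2 Ld:0 B:1 rd:5 wr:2>
#1 ALU src=r3,r4 dispatched  <A:1 Mu:2 Ld:0 B:1 rd:3 wr:1>
#2 MEM src=r7 held:FU  <A:1 Mu:2 Ld:0 B:1 rd:3 wr:1>
#3 MEM src=r5 held:FU  <A:1 Mu:2 Ld:0 B:1 rd:3 wr:1>
#4 MUL src=r4,r2 held:WAW  <A:1 Mu:2 Ld:0 B:1 rd:3 wr:1>
#5 ALU src=r7,r3 dispatched  <A:0 Mu:2 Ld:0 B:1 rd:1 wr:0>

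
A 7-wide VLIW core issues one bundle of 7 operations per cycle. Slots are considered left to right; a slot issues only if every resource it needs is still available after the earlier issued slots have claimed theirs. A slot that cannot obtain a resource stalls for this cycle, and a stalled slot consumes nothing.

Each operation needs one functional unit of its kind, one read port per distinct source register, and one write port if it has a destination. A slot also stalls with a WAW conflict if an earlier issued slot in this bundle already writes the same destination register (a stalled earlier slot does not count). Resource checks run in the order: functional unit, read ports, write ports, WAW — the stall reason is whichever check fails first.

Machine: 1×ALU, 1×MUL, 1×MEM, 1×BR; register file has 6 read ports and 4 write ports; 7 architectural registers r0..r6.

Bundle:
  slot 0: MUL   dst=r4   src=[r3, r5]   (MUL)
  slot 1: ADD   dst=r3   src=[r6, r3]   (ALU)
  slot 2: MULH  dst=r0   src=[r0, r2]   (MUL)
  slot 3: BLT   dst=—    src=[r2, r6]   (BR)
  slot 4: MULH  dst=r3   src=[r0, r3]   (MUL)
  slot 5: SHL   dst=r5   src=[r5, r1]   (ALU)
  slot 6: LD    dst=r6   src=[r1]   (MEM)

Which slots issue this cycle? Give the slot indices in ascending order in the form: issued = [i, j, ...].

  0. MUL→r4 ⇒ go  {1A/0Mu/1Ld/1B | 4r 3w}
  1. ALU→r3 ⇒ go  {0A/0Mu/1Ld/1B | 2r 2w}
  2. MUL→r0 ⇒ no(FU)  {0A/0Mu/1Ld/1B | 2r 2w}
  3. BR ⇒ go  {0A/0Mu/1Ld/0B | 0r 2w}
  4. MUL→r3 ⇒ no(FU)  {0A/0Mu/1Ld/0B | 0r 2w}
  5. ALU→r5 ⇒ no(FU)  {0A/0Mu/1Ld/0B | 0r 2w}
  6. MEM→r6 ⇒ no(RD_PORT)  {0A/0Mu/1Ld/0B | 0r 2w}

issued = [0, 1, 3]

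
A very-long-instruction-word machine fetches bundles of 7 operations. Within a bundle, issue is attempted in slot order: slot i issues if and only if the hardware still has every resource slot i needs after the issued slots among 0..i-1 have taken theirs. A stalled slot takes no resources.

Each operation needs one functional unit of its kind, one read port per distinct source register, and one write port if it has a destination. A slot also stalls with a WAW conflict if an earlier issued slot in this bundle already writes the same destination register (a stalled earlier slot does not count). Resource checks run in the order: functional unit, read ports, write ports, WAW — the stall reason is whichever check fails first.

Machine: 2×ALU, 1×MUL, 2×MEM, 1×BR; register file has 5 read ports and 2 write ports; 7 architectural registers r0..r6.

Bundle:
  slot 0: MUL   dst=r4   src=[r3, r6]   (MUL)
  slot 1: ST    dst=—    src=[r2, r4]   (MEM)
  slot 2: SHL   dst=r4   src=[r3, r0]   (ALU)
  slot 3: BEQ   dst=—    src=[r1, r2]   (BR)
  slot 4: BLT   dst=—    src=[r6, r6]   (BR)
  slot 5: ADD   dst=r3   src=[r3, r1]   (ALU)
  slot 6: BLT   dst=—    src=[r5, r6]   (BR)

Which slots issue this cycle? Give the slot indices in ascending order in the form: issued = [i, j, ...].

  0. MUL→r4 ⇒ go  {2A/0Mu/2Ld/1B | 3r 1w}
  1. MEM ⇒ go  {2A/0Mu/1Ld/1B | 1r 1w}
  2. ALU→r4 ⇒ no(RD_PORT)  {2A/0Mu/1Ld/1B | 1r 1w}
  3. BR ⇒ no(RD_PORT)  {2A/0Mu/1Ld/1B | 1r 1w}
  4. BR ⇒ go  {2A/0Mu/1Ld/0B | 0r 1w}
  5. ALU→r3 ⇒ no(RD_PORT)  {2A/0Mu/1Ld/0B | 0r 1w}
  6. BR ⇒ no(FU)  {2A/0Mu/1Ld/0B | 0r 1w}

issued = [0, 1, 4]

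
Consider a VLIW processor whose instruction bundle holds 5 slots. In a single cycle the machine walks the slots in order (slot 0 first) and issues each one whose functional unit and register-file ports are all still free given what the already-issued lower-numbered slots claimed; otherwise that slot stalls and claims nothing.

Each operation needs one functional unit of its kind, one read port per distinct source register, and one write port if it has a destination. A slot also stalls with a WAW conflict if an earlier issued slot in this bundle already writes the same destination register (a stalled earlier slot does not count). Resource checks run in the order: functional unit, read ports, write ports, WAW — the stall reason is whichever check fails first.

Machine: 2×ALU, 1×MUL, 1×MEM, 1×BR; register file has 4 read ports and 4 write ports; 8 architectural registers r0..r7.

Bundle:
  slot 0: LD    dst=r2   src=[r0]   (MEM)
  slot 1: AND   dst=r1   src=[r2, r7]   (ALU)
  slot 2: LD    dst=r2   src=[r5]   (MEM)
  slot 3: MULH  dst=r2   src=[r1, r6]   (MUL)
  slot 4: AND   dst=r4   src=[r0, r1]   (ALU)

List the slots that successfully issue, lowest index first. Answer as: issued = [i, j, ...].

  0. MEM→r2 ⇒ go  {2A/1Mu/0Ld/1B | 3r 3w}
  1. ALU→r1 ⇒ go  {1A/1Mu/0Ld/1B | 1r 2w}
  2. MEM→r2 ⇒ no(FU)  {1A/1Mu/0Ld/1B | 1r 2w}
  3. MUL→r2 ⇒ no(RD_PORT)  {1A/1Mu/0Ld/1B | 1r 2w}
  4. ALU→r4 ⇒ no(RD_PORT)  {1A/1Mu/0Ld/1B | 1r 2w}

issued = [0, 1]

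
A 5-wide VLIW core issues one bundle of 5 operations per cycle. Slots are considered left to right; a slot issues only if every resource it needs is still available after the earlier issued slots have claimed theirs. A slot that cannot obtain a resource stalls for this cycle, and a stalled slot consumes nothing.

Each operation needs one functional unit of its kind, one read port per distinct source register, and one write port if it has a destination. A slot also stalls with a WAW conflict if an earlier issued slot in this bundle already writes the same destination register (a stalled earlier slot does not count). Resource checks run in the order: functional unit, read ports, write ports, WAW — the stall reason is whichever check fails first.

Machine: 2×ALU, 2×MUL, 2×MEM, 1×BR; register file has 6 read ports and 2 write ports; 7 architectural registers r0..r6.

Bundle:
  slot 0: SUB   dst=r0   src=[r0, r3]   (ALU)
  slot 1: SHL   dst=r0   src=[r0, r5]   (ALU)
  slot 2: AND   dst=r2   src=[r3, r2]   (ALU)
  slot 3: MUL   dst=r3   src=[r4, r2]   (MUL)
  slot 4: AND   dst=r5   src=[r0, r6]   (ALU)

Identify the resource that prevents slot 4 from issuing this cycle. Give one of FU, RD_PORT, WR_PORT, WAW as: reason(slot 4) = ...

(0) want 1×ALU +2rd +1wr — yes → AL1|MU2|ME2|BR1|rd4|wr1
(1) want 1×ALU +2rd +1wr — WAW → AL1|MU2|ME2|BR1|rd4|wr1
(2) want 1×ALU +2rd +1wr — yes → AL0|MU2|ME2|BR1|rd2|wr0
(3) want 1×MUL +2rd +1wr — WR_PORT → AL0|MU2|ME2|BR1|rd2|wr0
(4) want 1×ALU +2rd +1wr — FU → AL0|MU2|ME2|BR1|rd2|wr0

reason(slot 4) = FU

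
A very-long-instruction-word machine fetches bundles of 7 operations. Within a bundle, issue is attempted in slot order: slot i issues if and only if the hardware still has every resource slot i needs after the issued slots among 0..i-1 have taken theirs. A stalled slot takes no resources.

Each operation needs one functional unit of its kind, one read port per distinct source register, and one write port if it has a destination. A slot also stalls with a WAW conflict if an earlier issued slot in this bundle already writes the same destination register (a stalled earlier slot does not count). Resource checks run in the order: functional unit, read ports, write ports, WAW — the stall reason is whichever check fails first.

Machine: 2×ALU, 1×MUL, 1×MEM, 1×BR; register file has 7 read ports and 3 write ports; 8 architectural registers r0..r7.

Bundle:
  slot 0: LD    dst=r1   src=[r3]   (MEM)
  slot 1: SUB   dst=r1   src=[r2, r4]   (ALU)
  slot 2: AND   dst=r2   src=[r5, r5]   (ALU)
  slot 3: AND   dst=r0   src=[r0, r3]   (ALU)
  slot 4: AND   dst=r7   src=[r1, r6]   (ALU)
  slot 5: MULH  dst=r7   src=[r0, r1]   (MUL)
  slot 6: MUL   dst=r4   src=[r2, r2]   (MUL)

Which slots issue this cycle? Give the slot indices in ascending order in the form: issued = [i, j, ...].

#0 MEM src=r3 dispatched  <A:2 Mu:1 Ld:0 B:1 rd:6 wr:2>
#1 ALU src=r2,r4 held:WAW  <A:2 Mu:1 Ld:0 B:1 rd:6 wr:2>
#2 ALU src=r5,r5 dispatched  <A:1 Mu:1 Ld:0 B:1 rd:5 wr:1>
#3 ALU src=r0,r3 dispatched  <A:0 Mu:1 Ld:0 B:1 rd:3 wr:0>
#4 ALU src=r1,r6 held:FU  <A:0 Mu:1 Ld:0 B:1 rd:3 wr:0>
#5 MUL src=r0,r1 held:WR_PORT  <A:0 Mu:1 Ld:0 B:1 rd:3 wr:0>
#6 MUL src=r2,r2 held:WR_PORT  <A:0 Mu:1 Ld:0 B:1 rd:3 wr:0>

issued = [0, 2, 3]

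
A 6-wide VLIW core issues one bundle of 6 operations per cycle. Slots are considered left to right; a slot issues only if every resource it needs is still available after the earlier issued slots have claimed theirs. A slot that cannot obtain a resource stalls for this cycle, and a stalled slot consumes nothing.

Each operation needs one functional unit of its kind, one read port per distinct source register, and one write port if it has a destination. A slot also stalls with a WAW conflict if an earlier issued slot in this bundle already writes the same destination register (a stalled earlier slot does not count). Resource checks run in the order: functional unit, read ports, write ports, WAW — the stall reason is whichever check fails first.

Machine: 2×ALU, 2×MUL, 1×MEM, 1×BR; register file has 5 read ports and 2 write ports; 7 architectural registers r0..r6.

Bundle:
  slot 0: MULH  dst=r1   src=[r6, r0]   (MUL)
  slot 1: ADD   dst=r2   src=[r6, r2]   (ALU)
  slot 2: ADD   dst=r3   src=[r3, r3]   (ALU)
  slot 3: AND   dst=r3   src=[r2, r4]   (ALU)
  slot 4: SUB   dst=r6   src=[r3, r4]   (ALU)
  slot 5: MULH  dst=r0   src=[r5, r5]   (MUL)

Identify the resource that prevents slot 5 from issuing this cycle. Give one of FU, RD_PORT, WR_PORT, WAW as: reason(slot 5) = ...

reason(slot 5) = WR_PORT

[0] MUL needs rd=2 wr=1: ok; after: ALU=2 MUL=1 MEM=1 BR=1, R=3, W=1
[1] ALU needs rd=2 wr=1: ok; after: ALU=1 MUL=1 MEM=1 BR=1, R=1, W=0
[2] ALU needs rd=1 wr=1: WR_PORT; after: ALU=1 MUL=1 MEM=1 BR=1, R=1, W=0
[3] ALU needs rd=2 wr=1: RD_PORT; after: ALU=1 MUL=1 MEM=1 BR=1, R=1, W=0
[4] ALU needs rd=2 wr=1: RD_PORT; after: ALU=1 MUL=1 MEM=1 BR=1, R=1, W=0
[5] MUL needs rd=1 wr=1: WR_PORT; after: ALU=1 MUL=1 MEM=1 BR=1, R=1, W=0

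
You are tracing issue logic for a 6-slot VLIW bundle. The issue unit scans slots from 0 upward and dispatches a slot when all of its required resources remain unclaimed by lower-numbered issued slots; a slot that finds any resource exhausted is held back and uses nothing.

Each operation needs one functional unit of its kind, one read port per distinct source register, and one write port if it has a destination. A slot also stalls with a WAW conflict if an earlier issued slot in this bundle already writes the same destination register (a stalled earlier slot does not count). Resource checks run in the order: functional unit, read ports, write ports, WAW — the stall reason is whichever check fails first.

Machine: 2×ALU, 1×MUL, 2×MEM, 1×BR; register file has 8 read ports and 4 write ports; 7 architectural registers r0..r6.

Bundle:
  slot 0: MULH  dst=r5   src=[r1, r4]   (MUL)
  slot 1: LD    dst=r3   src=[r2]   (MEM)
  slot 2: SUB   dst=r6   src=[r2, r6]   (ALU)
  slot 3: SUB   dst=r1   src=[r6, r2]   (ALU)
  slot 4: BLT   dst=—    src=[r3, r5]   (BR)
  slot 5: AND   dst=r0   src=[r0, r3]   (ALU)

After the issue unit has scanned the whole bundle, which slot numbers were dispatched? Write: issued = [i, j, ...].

issued = [0, 1, 2, 3]

[0] MUL needs rd=2 wr=1: ok; after: ALU=2 MUL=0 MEM=2 BR=1, R=6, W=3
[1] MEM needs rd=1 wr=1: ok; after: ALU=2 MUL=0 MEM=1 BR=1, R=5, W=2
[2] ALU needs rd=2 wr=1: ok; after: ALU=1 MUL=0 MEM=1 BR=1, R=3, W=1
[3] ALU needs rd=2 wr=1: ok; after: ALU=0 MUL=0 MEM=1 BR=1, R=1, W=0
[4] BR needs rd=2 wr=0: RD_PORT; after: ALU=0 MUL=0 MEM=1 BR=1, R=1, W=0
[5] ALU needs rd=2 wr=1: FU; after: ALU=0 MUL=0 MEM=1 BR=1, R=1, W=0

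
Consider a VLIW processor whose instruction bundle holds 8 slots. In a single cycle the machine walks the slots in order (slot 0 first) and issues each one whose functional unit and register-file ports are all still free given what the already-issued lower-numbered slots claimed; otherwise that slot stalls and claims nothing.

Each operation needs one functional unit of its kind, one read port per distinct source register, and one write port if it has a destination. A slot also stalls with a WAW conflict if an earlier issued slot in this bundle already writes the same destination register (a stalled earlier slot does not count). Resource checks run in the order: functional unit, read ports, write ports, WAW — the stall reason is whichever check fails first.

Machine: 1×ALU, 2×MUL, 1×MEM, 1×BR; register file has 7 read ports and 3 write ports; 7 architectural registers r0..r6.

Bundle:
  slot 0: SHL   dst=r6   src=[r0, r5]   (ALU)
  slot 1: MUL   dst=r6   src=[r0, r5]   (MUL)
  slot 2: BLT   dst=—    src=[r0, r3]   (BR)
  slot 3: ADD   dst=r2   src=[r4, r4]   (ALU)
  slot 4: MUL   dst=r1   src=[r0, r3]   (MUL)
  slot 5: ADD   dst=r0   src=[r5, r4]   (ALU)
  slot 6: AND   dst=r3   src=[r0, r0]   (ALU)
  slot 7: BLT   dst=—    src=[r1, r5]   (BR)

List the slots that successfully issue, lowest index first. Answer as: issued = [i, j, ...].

issued = [0, 2, 4]

[0] ALU needs rd=2 wr=1: ok; after: ALU=0 MUL=2 MEM=1 BR=1, R=5, W=2
[1] MUL needs rd=2 wr=1: WAW; after: ALU=0 MUL=2 MEM=1 BR=1, R=5, W=2
[2] BR needs rd=2 wr=0: ok; after: ALU=0 MUL=2 MEM=1 BR=0, R=3, W=2
[3] ALU needs rd=1 wr=1: FU; after: ALU=0 MUL=2 MEM=1 BR=0, R=3, W=2
[4] MUL needs rd=2 wr=1: ok; after: ALU=0 MUL=1 MEM=1 BR=0, R=1, W=1
[5] ALU needs rd=2 wr=1: FU; after: ALU=0 MUL=1 MEM=1 BR=0, R=1, W=1
[6] ALU needs rd=1 wr=1: FU; after: ALU=0 MUL=1 MEM=1 BR=0, R=1, W=1
[7] BR needs rd=2 wr=0: FU; after: ALU=0 MUL=1 MEM=1 BR=0, R=1, W=1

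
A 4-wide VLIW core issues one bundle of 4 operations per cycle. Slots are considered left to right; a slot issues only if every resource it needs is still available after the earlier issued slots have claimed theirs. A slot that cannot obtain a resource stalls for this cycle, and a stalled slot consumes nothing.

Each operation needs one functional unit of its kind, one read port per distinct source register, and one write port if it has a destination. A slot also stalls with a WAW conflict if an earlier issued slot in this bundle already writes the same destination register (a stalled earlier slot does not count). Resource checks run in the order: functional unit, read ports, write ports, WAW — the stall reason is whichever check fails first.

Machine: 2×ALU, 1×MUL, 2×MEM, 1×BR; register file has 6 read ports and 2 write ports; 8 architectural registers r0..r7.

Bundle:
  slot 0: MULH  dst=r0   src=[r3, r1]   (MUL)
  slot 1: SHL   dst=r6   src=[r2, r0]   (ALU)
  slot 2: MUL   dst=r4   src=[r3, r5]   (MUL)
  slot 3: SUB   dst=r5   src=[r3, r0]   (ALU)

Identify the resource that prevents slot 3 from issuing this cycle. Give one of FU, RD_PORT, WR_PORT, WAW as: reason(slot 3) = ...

#0 MUL src=r3,r1 dispatched  <A:2 Mu:0 Ld:2 B:1 rd:4 wr:1>
#1 ALU src=r2,r0 dispatched  <A:1 Mu:0 Ld:2 B:1 rd:2 wr:0>
#2 MUL src=r3,r5 held:FU  <A:1 Mu:0 Ld:2 B:1 rd:2 wr:0>
#3 ALU src=r3,r0 held:WR_PORT  <A:1 Mu:0 Ld:2 B:1 rd:2 wr:0>

reason(slot 3) = WR_PORT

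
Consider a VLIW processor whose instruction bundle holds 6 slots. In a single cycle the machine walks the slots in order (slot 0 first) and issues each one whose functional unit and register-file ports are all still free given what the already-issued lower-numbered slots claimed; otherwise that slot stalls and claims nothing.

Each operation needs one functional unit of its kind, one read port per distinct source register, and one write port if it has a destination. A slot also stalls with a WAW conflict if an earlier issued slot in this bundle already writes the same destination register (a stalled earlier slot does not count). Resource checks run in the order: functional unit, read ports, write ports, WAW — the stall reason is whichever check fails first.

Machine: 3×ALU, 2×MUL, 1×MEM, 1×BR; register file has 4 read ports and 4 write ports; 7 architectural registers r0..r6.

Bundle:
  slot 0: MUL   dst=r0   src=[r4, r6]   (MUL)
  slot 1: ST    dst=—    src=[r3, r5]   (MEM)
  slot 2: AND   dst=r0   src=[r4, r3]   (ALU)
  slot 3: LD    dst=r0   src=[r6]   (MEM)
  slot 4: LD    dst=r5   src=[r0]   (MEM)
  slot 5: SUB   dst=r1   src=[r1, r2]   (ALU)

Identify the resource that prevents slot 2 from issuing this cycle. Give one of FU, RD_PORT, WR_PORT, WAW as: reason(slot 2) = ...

  0. MUL→r0 ⇒ go  {3A/1Mu/1Ld/1B | 2r 3w}
  1. MEM ⇒ go  {3A/1Mu/0Ld/1B | 0r 3w}
  2. ALU→r0 ⇒ no(RD_PORT)  {3A/1Mu/0Ld/1B | 0r 3w}
  3. MEM→r0 ⇒ no(FU)  {3A/1Mu/0Ld/1B | 0r 3w}
  4. MEM→r5 ⇒ no(FU)  {3A/1Mu/0Ld/1B | 0r 3w}
  5. ALU→r1 ⇒ no(RD_PORT)  {3A/1Mu/0Ld/1B | 0r 3w}

reason(slot 2) = RD_PORT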